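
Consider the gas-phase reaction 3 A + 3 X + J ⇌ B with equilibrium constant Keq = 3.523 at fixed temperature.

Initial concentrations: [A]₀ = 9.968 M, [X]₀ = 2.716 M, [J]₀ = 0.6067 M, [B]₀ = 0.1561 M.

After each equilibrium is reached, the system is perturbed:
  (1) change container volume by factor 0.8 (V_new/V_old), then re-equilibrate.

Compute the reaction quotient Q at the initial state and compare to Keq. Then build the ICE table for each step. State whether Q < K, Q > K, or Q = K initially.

Q₀ = 1.2966e-05 vs Keq = 3.523 ⇒ Q<K, forward
Step 1:
                    A           X           J           B
  Initial       9.968       2.716      0.6067      0.1561
  Change       -1.818      -1.818     -0.6061      0.6061
  Equil          8.15      0.8976  5.5283e-04      0.7622
  solve Keq expr → x = 0.6061; check Q = 3.523
Then change container volume by factor 0.8 (V_new/V_old).
Step 2:
                    A           X           J           B
  Initial       10.19       1.122  6.9104e-04      0.9528
  Change    -0.001527   -0.001527 -5.0897e-04  5.0897e-04
  Equil         10.19        1.12  1.8207e-04      0.9533
  solve Keq expr → x = 5.0897e-04; check Q = 3.523

Q₀ = 1.2966e-05; Q < K (proceeds forward)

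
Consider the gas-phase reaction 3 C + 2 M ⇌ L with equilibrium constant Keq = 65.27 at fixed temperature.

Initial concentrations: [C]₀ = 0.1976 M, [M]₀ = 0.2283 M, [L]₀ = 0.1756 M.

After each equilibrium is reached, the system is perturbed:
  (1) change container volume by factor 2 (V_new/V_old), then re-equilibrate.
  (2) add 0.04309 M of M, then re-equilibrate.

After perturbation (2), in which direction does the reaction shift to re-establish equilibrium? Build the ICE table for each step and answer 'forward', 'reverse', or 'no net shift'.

Q₀ = 436.7 vs Keq = 65.27 ⇒ Q>K, reverse
Step 1:
                    C           M           L
  I            0.1976      0.2283      0.1756
  C           0.09701     0.06468    -0.03234
  E            0.2946       0.293      0.1433
  solve Keq expr → x = -0.03234; check Q = 65.27
Then change container volume by factor 2 (V_new/V_old).
Step 2:
                    C           M           L
  I            0.1473      0.1465     0.07163
  C           0.09416     0.06278    -0.03139
  E            0.2415      0.2093     0.04024
  solve Keq expr → x = -0.03139; check Q = 65.27
Then add 0.04309 M of M.
Step 3:
                    C           M           L
  I            0.2415      0.2524     0.04024
  C          -0.01439   -0.009594    0.004797
  E            0.2271      0.2428     0.04504
  solve Keq expr → x = 0.004797; check Q = 65.27

Direction: forward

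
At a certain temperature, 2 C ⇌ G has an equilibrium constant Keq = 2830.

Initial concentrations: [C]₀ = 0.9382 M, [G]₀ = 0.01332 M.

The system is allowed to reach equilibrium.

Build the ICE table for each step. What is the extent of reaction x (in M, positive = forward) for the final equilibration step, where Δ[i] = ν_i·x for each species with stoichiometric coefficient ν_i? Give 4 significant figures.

x = 0.4626 M

Q₀ = 0.01513 vs Keq = 2830 ⇒ Q<K, forward
Step 1:
                  C         G
  I          0.9382   0.01332
  C         -0.9252    0.4626
  E         0.01297    0.4759
  solve Keq expr → x = 0.4626; check Q = 2830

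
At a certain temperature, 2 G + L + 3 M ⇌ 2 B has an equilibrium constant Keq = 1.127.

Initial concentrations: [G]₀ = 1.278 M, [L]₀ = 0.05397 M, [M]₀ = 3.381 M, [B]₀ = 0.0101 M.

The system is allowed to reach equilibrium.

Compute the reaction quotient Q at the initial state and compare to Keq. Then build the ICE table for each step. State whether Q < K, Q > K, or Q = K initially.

Q₀ = 2.9943e-05; Q < K (proceeds forward)

Q₀ = 2.9943e-05 vs Keq = 1.127 ⇒ Q<K, forward
Step 1:
                    G           L           M           B
  init          1.278     0.05397       3.381      0.0101
  Δ           -0.1074     -0.0537     -0.1611      0.1074
  eq            1.171  2.6782e-04        3.22      0.1175
  solve Keq expr → x = 0.0537; check Q = 1.127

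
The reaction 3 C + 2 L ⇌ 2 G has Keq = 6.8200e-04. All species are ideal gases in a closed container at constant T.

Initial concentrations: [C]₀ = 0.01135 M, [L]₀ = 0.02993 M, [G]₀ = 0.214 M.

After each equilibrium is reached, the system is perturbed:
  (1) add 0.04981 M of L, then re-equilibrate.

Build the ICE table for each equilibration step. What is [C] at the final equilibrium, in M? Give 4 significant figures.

[C]_eq = 0.3302 M

Q₀ = 3.4964e+07 vs Keq = 6.8200e-04 ⇒ Q>K, reverse
Step 1:
                   C          L          G
  init       0.01135    0.02993      0.214
  Δ           0.3192     0.2128    -0.2128
  eq          0.3305     0.2427   0.001205
  solve Keq expr → x = -0.1064; check Q = 6.8200e-04
Then add 0.04981 M of L.
Step 2:
                   C          L          G
  init        0.3305     0.2925   0.001205
  Δ       -3.6538e-04 -2.4359e-04 2.4359e-04
  eq          0.3302     0.2923   0.001448
  solve Keq expr → x = 1.2179e-04; check Q = 6.8200e-04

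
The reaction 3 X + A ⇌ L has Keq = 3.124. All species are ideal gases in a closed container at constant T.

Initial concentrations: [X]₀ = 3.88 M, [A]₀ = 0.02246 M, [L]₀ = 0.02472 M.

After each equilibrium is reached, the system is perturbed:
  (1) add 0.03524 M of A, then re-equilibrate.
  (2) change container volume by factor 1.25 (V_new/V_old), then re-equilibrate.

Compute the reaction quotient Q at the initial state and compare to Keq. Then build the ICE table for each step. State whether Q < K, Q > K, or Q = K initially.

Q₀ = 0.01884 vs Keq = 3.124 ⇒ Q<K, forward
Step 1:
                   X          A          L
  I             3.88    0.02246    0.02472
  C         -0.06657   -0.02219    0.02219
  E            3.813 2.7077e-04    0.04691
  solve Keq expr → x = 0.02219; check Q = 3.124
Then add 0.03524 M of A.
Step 2:
                   X          A          L
  I            3.813    0.03551    0.04691
  C           -0.105     -0.035      0.035
  E            3.708 5.1408e-04    0.08191
  solve Keq expr → x = 0.035; check Q = 3.124
Then change container volume by factor 1.25 (V_new/V_old).
Step 3:
                   X          A          L
  I            2.967 4.1126e-04    0.06552
  C         0.001159 3.8631e-04 -3.8631e-04
  E            2.968 7.9758e-04    0.06514
  solve Keq expr → x = -3.8631e-04; check Q = 3.124

Q₀ = 0.01884; Q < K (proceeds forward)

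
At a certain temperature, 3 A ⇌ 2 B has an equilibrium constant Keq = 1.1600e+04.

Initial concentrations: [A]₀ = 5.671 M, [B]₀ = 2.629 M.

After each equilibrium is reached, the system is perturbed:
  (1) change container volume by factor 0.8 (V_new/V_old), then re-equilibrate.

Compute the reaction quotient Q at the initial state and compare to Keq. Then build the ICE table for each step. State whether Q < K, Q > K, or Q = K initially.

Q₀ = 0.0379 vs Keq = 1.1600e+04 ⇒ Q<K, forward
Step 1:
                   A          B
  Initial      5.671      2.629
  Change       -5.52       3.68
  Equil       0.1508      6.309
  solve Keq expr → x = 1.84; check Q = 1.1600e+04
Then change container volume by factor 0.8 (V_new/V_old).
Step 2:
                   A          B
  Initial     0.1885      7.886
  Change    -0.01338   0.008922
  Equil       0.1752      7.895
  solve Keq expr → x = 0.004461; check Q = 1.1600e+04

Q₀ = 0.0379; Q < K (proceeds forward)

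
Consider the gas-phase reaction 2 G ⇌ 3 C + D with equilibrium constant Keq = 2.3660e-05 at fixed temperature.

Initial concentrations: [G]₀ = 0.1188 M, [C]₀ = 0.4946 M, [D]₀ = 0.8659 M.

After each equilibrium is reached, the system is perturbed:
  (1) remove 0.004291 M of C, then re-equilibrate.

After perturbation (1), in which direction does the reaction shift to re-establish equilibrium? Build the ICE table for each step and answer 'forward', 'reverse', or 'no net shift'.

Direction: forward

Q₀ = 7.423 vs Keq = 2.3660e-05 ⇒ Q>K, reverse
Step 1:
                   G          C          D
  I           0.1188     0.4946     0.8659
  C           0.3174    -0.4761    -0.1587
  E           0.4362    0.01853     0.7072
  solve Keq expr → x = -0.1587; check Q = 2.3660e-05
Then remove 0.004291 M of C.
Step 2:
                   G          C          D
  I           0.4362    0.01424     0.7072
  C          -0.0028   0.004199     0.0014
  E           0.4334    0.01844     0.7086
  solve Keq expr → x = 0.0014; check Q = 2.3660e-05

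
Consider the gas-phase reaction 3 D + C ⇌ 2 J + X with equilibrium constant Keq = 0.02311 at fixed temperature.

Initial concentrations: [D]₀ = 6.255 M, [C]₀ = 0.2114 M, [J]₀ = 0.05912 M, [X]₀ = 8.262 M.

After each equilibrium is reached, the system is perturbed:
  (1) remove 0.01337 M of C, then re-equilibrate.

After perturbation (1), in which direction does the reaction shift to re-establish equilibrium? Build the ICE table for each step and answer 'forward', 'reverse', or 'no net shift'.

Q₀ = 5.5817e-04 vs Keq = 0.02311 ⇒ Q<K, forward
Step 1:
                   D          C          J          X
  Initial      6.255     0.2114    0.05912      8.262
  Change     -0.2963   -0.09877     0.1975    0.09877
  Equil        5.959     0.1126     0.2567      8.361
  solve Keq expr → x = 0.09877; check Q = 0.02311
Then remove 0.01337 M of C.
Step 2:
                   D          C          J          X
  Initial      5.959    0.09926     0.2567      8.361
  Change     0.01386    0.00462  -0.009241   -0.00462
  Equil        5.973     0.1039     0.2474      8.356
  solve Keq expr → x = -0.00462; check Q = 0.02311

Direction: reverse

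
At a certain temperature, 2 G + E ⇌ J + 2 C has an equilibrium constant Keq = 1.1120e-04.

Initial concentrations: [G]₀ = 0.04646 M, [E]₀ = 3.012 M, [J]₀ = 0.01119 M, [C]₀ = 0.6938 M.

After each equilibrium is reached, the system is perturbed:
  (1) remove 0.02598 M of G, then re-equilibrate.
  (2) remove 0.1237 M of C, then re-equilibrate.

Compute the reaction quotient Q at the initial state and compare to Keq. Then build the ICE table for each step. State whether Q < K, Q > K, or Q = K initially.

Q₀ = 0.8285 vs Keq = 1.1120e-04 ⇒ Q>K, reverse
Step 1:
                   G          E          J          C
  init       0.04646      3.012    0.01119     0.6938
  Δ          0.02237    0.01119   -0.01119   -0.02237
  eq         0.06883      3.023 3.5332e-06     0.6714
  solve Keq expr → x = -0.01119; check Q = 1.1120e-04
Then remove 0.02598 M of G.
Step 2:
                   G          E          J          C
  init       0.04285      3.023 3.5332e-06     0.6714
  Δ       4.3269e-06 2.1635e-06 -2.1635e-06 -4.3269e-06
  eq         0.04286      3.023 1.3697e-06     0.6714
  solve Keq expr → x = -2.1635e-06; check Q = 1.1120e-04
Then remove 0.1237 M of C.
Step 3:
                   G          E          J          C
  init       0.04286      3.023 1.3697e-06     0.5477
  Δ       -1.3768e-06 -6.8840e-07 6.8840e-07 1.3768e-06
  eq         0.04286      3.023 2.0581e-06     0.5477
  solve Keq expr → x = 6.8840e-07; check Q = 1.1120e-04

Q₀ = 0.8285; Q > K (proceeds reverse)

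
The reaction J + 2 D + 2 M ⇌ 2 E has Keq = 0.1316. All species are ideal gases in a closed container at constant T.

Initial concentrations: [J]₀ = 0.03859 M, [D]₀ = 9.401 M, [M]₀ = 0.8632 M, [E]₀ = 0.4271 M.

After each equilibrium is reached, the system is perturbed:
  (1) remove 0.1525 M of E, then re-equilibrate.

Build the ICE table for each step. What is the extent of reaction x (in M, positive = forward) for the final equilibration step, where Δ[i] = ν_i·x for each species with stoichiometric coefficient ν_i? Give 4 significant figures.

x = 0.0116 M

Q₀ = 0.07178 vs Keq = 0.1316 ⇒ Q<K, forward
Step 1:
                  J         D         M         E
  Initial   0.03859     9.401    0.8632    0.4271
  Change    -0.0132  -0.02639  -0.02639   0.02639
  Equil     0.02539     9.375    0.8368    0.4535
  solve Keq expr → x = 0.0132; check Q = 0.1316
Then remove 0.1525 M of E.
Step 2:
                  J         D         M         E
  Initial   0.02539     9.375    0.8368     0.301
  Change    -0.0116   -0.0232   -0.0232    0.0232
  Equil      0.0138     9.351    0.8136    0.3242
  solve Keq expr → x = 0.0116; check Q = 0.1316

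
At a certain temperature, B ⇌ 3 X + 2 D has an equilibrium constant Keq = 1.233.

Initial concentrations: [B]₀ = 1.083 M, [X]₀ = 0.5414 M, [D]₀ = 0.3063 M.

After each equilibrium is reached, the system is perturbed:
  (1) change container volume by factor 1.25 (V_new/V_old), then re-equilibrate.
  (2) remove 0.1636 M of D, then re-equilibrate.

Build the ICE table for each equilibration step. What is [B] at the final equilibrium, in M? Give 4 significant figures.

Q₀ = 0.01375 vs Keq = 1.233 ⇒ Q<K, forward
Step 1:
                  B         X         D
  Initial     1.083    0.5414    0.3063
  Change     -0.227    0.6809    0.4539
  Equil       0.856     1.222    0.7602
  solve Keq expr → x = 0.227; check Q = 1.233
Then change container volume by factor 1.25 (V_new/V_old).
Step 2:
                  B         X         D
  Initial    0.6848    0.9779    0.6082
  Change   -0.05557    0.1667    0.1111
  Equil      0.6293     1.145    0.7193
  solve Keq expr → x = 0.05557; check Q = 1.233
Then remove 0.1636 M of D.
Step 3:
                  B         X         D
  Initial    0.6293     1.145    0.5557
  Change   -0.03228   0.09683   0.06455
  Equil       0.597     1.241    0.6203
  solve Keq expr → x = 0.03228; check Q = 1.233

[B]_eq = 0.597 M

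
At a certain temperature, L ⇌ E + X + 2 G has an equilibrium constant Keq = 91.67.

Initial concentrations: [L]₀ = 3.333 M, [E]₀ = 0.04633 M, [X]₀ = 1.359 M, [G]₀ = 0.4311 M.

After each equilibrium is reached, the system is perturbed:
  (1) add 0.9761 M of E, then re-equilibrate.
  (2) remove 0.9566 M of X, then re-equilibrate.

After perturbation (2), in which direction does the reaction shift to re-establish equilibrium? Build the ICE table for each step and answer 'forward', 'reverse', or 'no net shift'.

Q₀ = 0.003511 vs Keq = 91.67 ⇒ Q<K, forward
Step 1:
                    L           E           X           G
  I             3.333     0.04633       1.359      0.4311
  C            -1.959       1.959       1.959       3.919
  E             1.374       2.006       3.318        4.35
  solve Keq expr → x = 1.959; check Q = 91.67
Then add 0.9761 M of E.
Step 2:
                    L           E           X           G
  I             1.374       2.982       3.318        4.35
  C            0.1725     -0.1725     -0.1725      -0.345
  E             1.546       2.809       3.146       4.005
  solve Keq expr → x = -0.1725; check Q = 91.67
Then remove 0.9566 M of X.
Step 3:
                    L           E           X           G
  I             1.546       2.809       2.189       4.005
  C           -0.1491      0.1491      0.1491      0.2981
  E             1.397       2.958       2.338       4.303
  solve Keq expr → x = 0.1491; check Q = 91.67

Direction: forward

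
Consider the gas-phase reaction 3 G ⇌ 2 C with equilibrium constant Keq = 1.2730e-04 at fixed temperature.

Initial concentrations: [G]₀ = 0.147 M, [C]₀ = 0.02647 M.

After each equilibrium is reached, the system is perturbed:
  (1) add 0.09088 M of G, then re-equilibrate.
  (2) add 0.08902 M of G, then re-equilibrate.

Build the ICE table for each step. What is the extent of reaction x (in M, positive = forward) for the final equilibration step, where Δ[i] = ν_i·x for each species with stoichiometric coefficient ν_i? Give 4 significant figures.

Q₀ = 0.2206 vs Keq = 1.2730e-04 ⇒ Q>K, reverse
Step 1:
                    G           C
  I             0.147     0.02647
  C           0.03835    -0.02557
  E            0.1854  9.0037e-04
  solve Keq expr → x = -0.01278; check Q = 1.2730e-04
Then add 0.09088 M of G.
Step 2:
                    G           C
  I            0.2762  9.0037e-04
  C         -0.001092  7.2800e-04
  E            0.2751    0.001628
  solve Keq expr → x = 3.6400e-04; check Q = 1.2730e-04
Then add 0.08902 M of G.
Step 3:
                    G           C
  I            0.3642    0.001628
  C         -0.001257  8.3827e-04
  E            0.3629    0.002467
  solve Keq expr → x = 4.1913e-04; check Q = 1.2730e-04

x = 4.1913e-04 M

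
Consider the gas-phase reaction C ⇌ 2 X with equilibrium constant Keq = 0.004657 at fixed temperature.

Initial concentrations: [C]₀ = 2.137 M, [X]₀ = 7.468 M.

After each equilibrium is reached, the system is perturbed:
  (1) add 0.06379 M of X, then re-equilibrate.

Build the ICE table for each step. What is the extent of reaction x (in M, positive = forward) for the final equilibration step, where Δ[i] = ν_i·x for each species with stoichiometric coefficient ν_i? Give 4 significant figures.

Q₀ = 26.1 vs Keq = 0.004657 ⇒ Q>K, reverse
Step 1:
                    C           X
  init          2.137       7.468
  Δ             3.652      -7.304
  eq            5.789      0.1642
  solve Keq expr → x = -3.652; check Q = 0.004657
Then add 0.06379 M of X.
Step 2:
                    C           X
  init          5.789       0.228
  Δ           0.03167    -0.06334
  eq            5.821      0.1646
  solve Keq expr → x = -0.03167; check Q = 0.004657

x = -0.03167 M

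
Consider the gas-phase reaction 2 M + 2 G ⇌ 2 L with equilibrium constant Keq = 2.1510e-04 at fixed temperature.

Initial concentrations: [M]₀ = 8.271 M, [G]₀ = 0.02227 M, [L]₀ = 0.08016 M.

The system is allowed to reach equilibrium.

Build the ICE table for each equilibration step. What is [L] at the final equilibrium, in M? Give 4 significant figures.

[L]_eq = 0.01116 M

Q₀ = 0.1894 vs Keq = 2.1510e-04 ⇒ Q>K, reverse
Step 1:
                  M         G         L
  init        8.271   0.02227   0.08016
  Δ           0.069     0.069    -0.069
  eq           8.34   0.09127   0.01116
  solve Keq expr → x = -0.0345; check Q = 2.1510e-04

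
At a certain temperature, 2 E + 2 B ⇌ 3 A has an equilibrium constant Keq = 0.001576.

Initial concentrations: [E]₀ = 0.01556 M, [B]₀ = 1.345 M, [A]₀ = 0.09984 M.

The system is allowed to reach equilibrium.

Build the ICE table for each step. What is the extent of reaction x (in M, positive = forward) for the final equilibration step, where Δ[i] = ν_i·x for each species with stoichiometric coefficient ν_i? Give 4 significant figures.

Q₀ = 2.272 vs Keq = 0.001576 ⇒ Q>K, reverse
Step 1:
                    E           B           A
  I           0.01556       1.345     0.09984
  C            0.0507      0.0507    -0.07604
  E           0.06626       1.396      0.0238
  solve Keq expr → x = -0.02535; check Q = 0.001576

x = -0.02535 M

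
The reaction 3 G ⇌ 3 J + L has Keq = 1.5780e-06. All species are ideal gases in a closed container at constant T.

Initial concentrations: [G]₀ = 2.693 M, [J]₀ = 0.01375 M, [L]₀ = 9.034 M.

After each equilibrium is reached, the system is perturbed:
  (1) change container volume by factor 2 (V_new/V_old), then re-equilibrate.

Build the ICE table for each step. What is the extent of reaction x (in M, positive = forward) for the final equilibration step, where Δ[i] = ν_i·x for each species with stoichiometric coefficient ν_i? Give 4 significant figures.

x = 6.4710e-04 M

Q₀ = 1.2025e-06 vs Keq = 1.5780e-06 ⇒ Q<K, forward
Step 1:
                  G         J         L
  I           2.693   0.01375     9.034
  C       -0.001296  0.001296 4.3210e-04
  E           2.692   0.01505     9.034
  solve Keq expr → x = 4.3210e-04; check Q = 1.5780e-06
Then change container volume by factor 2 (V_new/V_old).
Step 2:
                  G         J         L
  I           1.346  0.007523     4.517
  C       -0.001941  0.001941 6.4710e-04
  E           1.344  0.009464     4.518
  solve Keq expr → x = 6.4710e-04; check Q = 1.5780e-06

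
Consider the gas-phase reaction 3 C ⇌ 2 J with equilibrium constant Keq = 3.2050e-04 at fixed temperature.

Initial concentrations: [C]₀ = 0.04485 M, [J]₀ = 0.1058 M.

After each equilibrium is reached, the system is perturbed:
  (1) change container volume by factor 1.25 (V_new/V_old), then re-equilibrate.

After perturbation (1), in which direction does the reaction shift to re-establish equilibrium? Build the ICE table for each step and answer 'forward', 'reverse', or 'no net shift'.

Direction: reverse

Q₀ = 124.1 vs Keq = 3.2050e-04 ⇒ Q>K, reverse
Step 1:
                  C         J
  init      0.04485    0.1058
  Δ          0.1563   -0.1042
  eq         0.2011  0.001615
  solve Keq expr → x = -0.05209; check Q = 3.2050e-04
Then change container volume by factor 1.25 (V_new/V_old).
Step 2:
                  C         J
  init       0.1609  0.001292
  Δ       2.0132e-04 -1.3421e-04
  eq         0.1611  0.001158
  solve Keq expr → x = -6.7107e-05; check Q = 3.2050e-04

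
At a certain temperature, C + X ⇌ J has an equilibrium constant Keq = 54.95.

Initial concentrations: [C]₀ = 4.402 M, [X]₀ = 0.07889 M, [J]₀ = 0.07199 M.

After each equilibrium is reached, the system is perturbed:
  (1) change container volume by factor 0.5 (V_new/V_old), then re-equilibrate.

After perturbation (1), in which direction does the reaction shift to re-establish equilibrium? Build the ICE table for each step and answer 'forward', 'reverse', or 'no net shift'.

Direction: forward

Q₀ = 0.2073 vs Keq = 54.95 ⇒ Q<K, forward
Step 1:
                   C          X          J
  init         4.402    0.07889    0.07199
  Δ         -0.07826   -0.07826    0.07826
  eq           4.324 6.3238e-04     0.1502
  solve Keq expr → x = 0.07826; check Q = 54.95
Then change container volume by factor 0.5 (V_new/V_old).
Step 2:
                   C          X          J
  init         8.647   0.001265     0.3005
  Δ       -6.3101e-04 -6.3101e-04 6.3101e-04
  eq           8.647 6.3376e-04     0.3011
  solve Keq expr → x = 6.3101e-04; check Q = 54.95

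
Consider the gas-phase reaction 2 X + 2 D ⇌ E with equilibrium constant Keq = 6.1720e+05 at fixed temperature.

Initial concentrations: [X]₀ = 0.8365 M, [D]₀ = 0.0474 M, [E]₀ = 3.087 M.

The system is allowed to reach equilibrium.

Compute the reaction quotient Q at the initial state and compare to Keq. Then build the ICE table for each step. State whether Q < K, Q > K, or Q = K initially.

Q₀ = 1964 vs Keq = 6.1720e+05 ⇒ Q<K, forward
Step 1:
                  X         D         E
  init       0.8365    0.0474     3.087
  Δ        -0.04457  -0.04457   0.02228
  eq         0.7919  0.002834     3.109
  solve Keq expr → x = 0.02228; check Q = 6.1720e+05

Q₀ = 1964; Q < K (proceeds forward)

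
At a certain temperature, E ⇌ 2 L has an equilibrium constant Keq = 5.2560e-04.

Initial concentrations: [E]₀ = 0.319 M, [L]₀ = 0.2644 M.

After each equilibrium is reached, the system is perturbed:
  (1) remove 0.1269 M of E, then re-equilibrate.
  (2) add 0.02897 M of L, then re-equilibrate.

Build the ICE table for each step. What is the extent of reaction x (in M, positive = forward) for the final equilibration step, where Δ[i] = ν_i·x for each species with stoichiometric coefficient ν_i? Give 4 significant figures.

x = -0.01434 M

Q₀ = 0.2191 vs Keq = 5.2560e-04 ⇒ Q>K, reverse
Step 1:
                    E           L
  init          0.319      0.2644
  Δ            0.1246     -0.2491
  eq           0.4436     0.01527
  solve Keq expr → x = -0.1246; check Q = 5.2560e-04
Then remove 0.1269 M of E.
Step 2:
                    E           L
  init         0.3167     0.01527
  Δ          0.001172   -0.002344
  eq           0.3178     0.01292
  solve Keq expr → x = -0.001172; check Q = 5.2560e-04
Then add 0.02897 M of L.
Step 3:
                    E           L
  init         0.3178     0.04189
  Δ           0.01434    -0.02868
  eq           0.3322     0.01321
  solve Keq expr → x = -0.01434; check Q = 5.2560e-04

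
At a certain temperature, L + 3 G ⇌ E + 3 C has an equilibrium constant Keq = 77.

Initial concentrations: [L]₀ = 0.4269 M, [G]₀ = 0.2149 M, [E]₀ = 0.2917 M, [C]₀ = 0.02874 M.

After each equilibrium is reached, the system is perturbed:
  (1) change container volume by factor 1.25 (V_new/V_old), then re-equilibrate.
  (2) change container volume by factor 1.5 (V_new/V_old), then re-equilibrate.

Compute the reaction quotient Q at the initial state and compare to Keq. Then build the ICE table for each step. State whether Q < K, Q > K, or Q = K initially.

Q₀ = 0.001634 vs Keq = 77 ⇒ Q<K, forward
Step 1:
                  L         G         E         C
  Initial    0.4269    0.2149    0.2917   0.02874
  Change   -0.05643   -0.1693   0.05643    0.1693
  Equil      0.3705    0.0456    0.3481     0.198
  solve Keq expr → x = 0.05643; check Q = 77
Then change container volume by factor 1.25 (V_new/V_old).
Step 2:
                  L         G         E         C
  Initial    0.2964   0.03648    0.2785    0.1584
  Change          0         0         0         0
  Equil      0.2964   0.03648    0.2785    0.1584
  solve Keq expr → x = 0; check Q = 77
Then change container volume by factor 1.5 (V_new/V_old).
Step 3:
                  L         G         E         C
  Initial    0.1976   0.02432    0.1857    0.1056
  Change          0         0         0         0
  Equil      0.1976   0.02432    0.1857    0.1056
  solve Keq expr → x = 0; check Q = 77

Q₀ = 0.001634; Q < K (proceeds forward)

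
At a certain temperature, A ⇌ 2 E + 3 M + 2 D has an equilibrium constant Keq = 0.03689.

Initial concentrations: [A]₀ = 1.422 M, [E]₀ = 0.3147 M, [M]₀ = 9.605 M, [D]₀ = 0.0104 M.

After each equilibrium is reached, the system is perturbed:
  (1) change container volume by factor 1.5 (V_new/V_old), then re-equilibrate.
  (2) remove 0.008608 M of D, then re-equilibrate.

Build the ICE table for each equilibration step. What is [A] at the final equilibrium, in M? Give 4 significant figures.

[A]_eq = 0.9252 M

Q₀ = 0.006675 vs Keq = 0.03689 ⇒ Q<K, forward
Step 1:
                  A         E         M         D
  init        1.422    0.3147     9.605    0.0104
  Δ       -0.006479   0.01296   0.01944   0.01296
  eq          1.416    0.3277     9.624   0.02336
  solve Keq expr → x = 0.006479; check Q = 0.03689
Then change container volume by factor 1.5 (V_new/V_old).
Step 2:
                  A         E         M         D
  init       0.9437    0.2184     6.416   0.01557
  Δ        -0.01491   0.02983   0.04474   0.02983
  eq         0.9288    0.2483     6.461    0.0454
  solve Keq expr → x = 0.01491; check Q = 0.03689
Then remove 0.008608 M of D.
Step 3:
                  A         E         M         D
  init       0.9288    0.2483     6.461   0.03679
  Δ       -0.003572  0.007144   0.01072  0.007144
  eq         0.9252    0.2554     6.472   0.04393
  solve Keq expr → x = 0.003572; check Q = 0.03689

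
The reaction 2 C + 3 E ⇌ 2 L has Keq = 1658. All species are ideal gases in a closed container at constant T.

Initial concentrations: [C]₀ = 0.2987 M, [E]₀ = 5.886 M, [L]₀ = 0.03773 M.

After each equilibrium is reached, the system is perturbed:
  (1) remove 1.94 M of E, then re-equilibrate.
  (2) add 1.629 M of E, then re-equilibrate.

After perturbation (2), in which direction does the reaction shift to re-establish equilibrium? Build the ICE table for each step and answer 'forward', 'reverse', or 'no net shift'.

Q₀ = 7.8242e-05 vs Keq = 1658 ⇒ Q<K, forward
Step 1:
                   C          E          L
  I           0.2987      5.886    0.03773
  C           -0.298    -0.4471      0.298
  E       6.5012e-04      5.439     0.3358
  solve Keq expr → x = 0.149; check Q = 1658
Then remove 1.94 M of E.
Step 2:
                   C          E          L
  I       6.5012e-04      3.499     0.3358
  C       6.0708e-04 9.1062e-04 -6.0708e-04
  E         0.001257        3.5     0.3352
  solve Keq expr → x = -3.0354e-04; check Q = 1658
Then add 1.629 M of E.
Step 3:
                   C          E          L
  I         0.001257      5.129     0.3352
  C       -5.4720e-04 -8.2080e-04 5.4720e-04
  E       7.1000e-04      5.128     0.3357
  solve Keq expr → x = 2.7360e-04; check Q = 1658

Direction: forward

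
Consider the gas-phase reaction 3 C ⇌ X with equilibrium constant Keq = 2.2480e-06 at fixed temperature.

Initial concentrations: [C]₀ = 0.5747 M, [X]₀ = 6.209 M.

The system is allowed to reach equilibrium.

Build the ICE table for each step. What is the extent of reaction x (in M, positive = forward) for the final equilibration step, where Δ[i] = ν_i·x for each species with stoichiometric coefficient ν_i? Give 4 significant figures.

x = -6.193 M

Q₀ = 32.71 vs Keq = 2.2480e-06 ⇒ Q>K, reverse
Step 1:
                   C          X
  Initial     0.5747      6.209
  Change       18.58     -6.193
  Equil        19.15     0.0158
  solve Keq expr → x = -6.193; check Q = 2.2480e-06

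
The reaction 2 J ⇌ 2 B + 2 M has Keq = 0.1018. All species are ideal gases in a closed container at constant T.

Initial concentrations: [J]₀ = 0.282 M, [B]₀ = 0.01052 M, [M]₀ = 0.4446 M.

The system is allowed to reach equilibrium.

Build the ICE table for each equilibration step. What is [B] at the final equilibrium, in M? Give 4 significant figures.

[B]_eq = 0.1083 M

Q₀ = 2.7509e-04 vs Keq = 0.1018 ⇒ Q<K, forward
Step 1:
                   J          B          M
  Initial      0.282    0.01052     0.4446
  Change    -0.09782    0.09782    0.09782
  Equil       0.1842     0.1083     0.5424
  solve Keq expr → x = 0.04891; check Q = 0.1018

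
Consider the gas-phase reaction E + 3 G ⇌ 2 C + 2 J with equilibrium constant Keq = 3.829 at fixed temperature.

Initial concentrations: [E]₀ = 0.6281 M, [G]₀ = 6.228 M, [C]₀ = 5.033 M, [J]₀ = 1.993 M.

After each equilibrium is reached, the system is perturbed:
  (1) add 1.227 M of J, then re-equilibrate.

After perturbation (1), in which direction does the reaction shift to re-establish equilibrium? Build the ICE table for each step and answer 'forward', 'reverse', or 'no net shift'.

Direction: reverse

Q₀ = 0.6631 vs Keq = 3.829 ⇒ Q<K, forward
Step 1:
                  E         G         C         J
  I          0.6281     6.228     5.033     1.993
  C         -0.2833   -0.8498    0.5665    0.5665
  E          0.3448     5.378       5.6      2.56
  solve Keq expr → x = 0.2833; check Q = 3.829
Then add 1.227 M of J.
Step 2:
                  E         G         C         J
  I          0.3448     5.378       5.6     3.787
  C          0.1329    0.3986   -0.2658   -0.2658
  E          0.4777     5.777     5.334     3.521
  solve Keq expr → x = -0.1329; check Q = 3.829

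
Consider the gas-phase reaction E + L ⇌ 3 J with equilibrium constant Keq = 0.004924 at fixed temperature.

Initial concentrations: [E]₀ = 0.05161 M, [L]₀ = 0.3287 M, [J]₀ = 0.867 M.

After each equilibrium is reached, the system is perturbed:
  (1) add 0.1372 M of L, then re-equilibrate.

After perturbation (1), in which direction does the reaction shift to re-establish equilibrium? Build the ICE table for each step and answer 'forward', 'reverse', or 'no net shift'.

Q₀ = 38.42 vs Keq = 0.004924 ⇒ Q>K, reverse
Step 1:
                   E          L          J
  init       0.05161     0.3287      0.867
  Δ           0.2569     0.2569    -0.7708
  eq          0.3085     0.5856    0.09618
  solve Keq expr → x = -0.2569; check Q = 0.004924
Then add 0.1372 M of L.
Step 2:
                   E          L          J
  init        0.3085     0.7228    0.09618
  Δ        -0.002213  -0.002213   0.006638
  eq          0.3063     0.7206     0.1028
  solve Keq expr → x = 0.002213; check Q = 0.004924

Direction: forward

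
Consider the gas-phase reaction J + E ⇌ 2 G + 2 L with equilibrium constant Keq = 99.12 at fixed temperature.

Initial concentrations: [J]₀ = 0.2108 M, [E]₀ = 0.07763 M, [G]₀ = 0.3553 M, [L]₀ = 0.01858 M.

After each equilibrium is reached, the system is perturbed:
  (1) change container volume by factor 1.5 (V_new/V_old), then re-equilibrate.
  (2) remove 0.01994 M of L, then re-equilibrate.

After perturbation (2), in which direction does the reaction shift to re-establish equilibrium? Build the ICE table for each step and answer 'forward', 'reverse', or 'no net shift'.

Direction: forward

Q₀ = 0.002663 vs Keq = 99.12 ⇒ Q<K, forward
Step 1:
                    J           E           G           L
  init         0.2108     0.07763      0.3553     0.01858
  Δ          -0.07705    -0.07705      0.1541      0.1541
  eq           0.1338  5.8356e-04      0.5094      0.1727
  solve Keq expr → x = 0.07705; check Q = 99.12
Then change container volume by factor 1.5 (V_new/V_old).
Step 2:
                    J           E           G           L
  init        0.08917  3.8904e-04      0.3396      0.1151
  Δ       -2.1399e-04 -2.1399e-04  4.2797e-04  4.2797e-04
  eq          0.08896  1.7505e-04        0.34      0.1155
  solve Keq expr → x = 2.1399e-04; check Q = 99.12
Then remove 0.01994 M of L.
Step 3:
                    J           E           G           L
  init        0.08896  1.7505e-04        0.34      0.0956
  Δ       -5.4781e-05 -5.4781e-05  1.0956e-04  1.0956e-04
  eq           0.0889  1.2027e-04      0.3401     0.09571
  solve Keq expr → x = 5.4781e-05; check Q = 99.12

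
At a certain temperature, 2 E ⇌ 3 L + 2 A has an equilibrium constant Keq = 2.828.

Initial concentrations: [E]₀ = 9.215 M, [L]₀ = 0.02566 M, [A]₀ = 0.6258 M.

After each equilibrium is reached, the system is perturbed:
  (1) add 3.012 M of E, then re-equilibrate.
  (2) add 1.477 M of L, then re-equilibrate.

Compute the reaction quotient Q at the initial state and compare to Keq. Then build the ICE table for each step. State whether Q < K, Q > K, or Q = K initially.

Q₀ = 7.7920e-08; Q < K (proceeds forward)

Q₀ = 7.7920e-08 vs Keq = 2.828 ⇒ Q<K, forward
Step 1:
                   E          L          A
  I            9.215    0.02566     0.6258
  C           -1.899      2.849      1.899
  E            7.316      2.874      2.525
  solve Keq expr → x = 0.9495; check Q = 2.828
Then add 3.012 M of E.
Step 2:
                   E          L          A
  I            10.33      2.874      2.525
  C          -0.2866       0.43     0.2866
  E            10.04      3.304      2.811
  solve Keq expr → x = 0.1433; check Q = 2.828
Then add 1.477 M of L.
Step 3:
                   E          L          A
  I            10.04      4.781      2.811
  C           0.5492    -0.8238    -0.5492
  E            10.59      3.957      2.262
  solve Keq expr → x = -0.2746; check Q = 2.828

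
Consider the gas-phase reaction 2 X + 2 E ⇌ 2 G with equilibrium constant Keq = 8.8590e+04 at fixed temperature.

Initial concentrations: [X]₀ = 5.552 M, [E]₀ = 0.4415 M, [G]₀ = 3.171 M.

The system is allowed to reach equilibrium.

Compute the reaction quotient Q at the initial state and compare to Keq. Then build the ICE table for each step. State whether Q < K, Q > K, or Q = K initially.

Q₀ = 1.674 vs Keq = 8.8590e+04 ⇒ Q<K, forward
Step 1:
                  X         E         G
  init        5.552    0.4415     3.171
  Δ         -0.4391   -0.4391    0.4391
  eq          5.113  0.002372      3.61
  solve Keq expr → x = 0.2196; check Q = 8.8590e+04

Q₀ = 1.674; Q < K (proceeds forward)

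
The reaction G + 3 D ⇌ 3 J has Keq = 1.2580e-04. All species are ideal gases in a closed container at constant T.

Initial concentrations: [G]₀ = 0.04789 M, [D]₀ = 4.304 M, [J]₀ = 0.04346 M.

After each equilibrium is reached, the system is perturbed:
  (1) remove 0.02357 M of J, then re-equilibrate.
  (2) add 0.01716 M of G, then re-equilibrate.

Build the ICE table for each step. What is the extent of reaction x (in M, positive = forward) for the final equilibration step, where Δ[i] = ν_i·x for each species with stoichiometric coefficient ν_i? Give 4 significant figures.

Q₀ = 2.1498e-05 vs Keq = 1.2580e-04 ⇒ Q<K, forward
Step 1:
                  G         D         J
  Initial   0.04789     4.304   0.04346
  Change  -0.009584  -0.02875   0.02875
  Equil     0.03831     4.275   0.07221
  solve Keq expr → x = 0.009584; check Q = 1.2580e-04
Then remove 0.02357 M of J.
Step 2:
                  G         D         J
  Initial   0.03831     4.275   0.04864
  Change  -0.006346  -0.01904   0.01904
  Equil     0.03196     4.256   0.06768
  solve Keq expr → x = 0.006346; check Q = 1.2580e-04
Then add 0.01716 M of G.
Step 3:
                  G         D         J
  Initial   0.04912     4.256   0.06768
  Change    -0.0029   -0.0087    0.0087
  Equil     0.04622     4.248   0.07638
  solve Keq expr → x = 0.0029; check Q = 1.2580e-04

x = 0.0029 M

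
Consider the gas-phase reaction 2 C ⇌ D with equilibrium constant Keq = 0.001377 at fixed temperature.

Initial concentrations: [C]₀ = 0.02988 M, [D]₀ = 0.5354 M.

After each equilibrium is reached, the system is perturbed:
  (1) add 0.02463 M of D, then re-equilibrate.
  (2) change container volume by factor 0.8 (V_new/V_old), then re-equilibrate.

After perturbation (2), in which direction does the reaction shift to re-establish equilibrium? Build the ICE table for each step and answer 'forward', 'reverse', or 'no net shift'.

Q₀ = 599.7 vs Keq = 0.001377 ⇒ Q>K, reverse
Step 1:
                    C           D
  I           0.02988      0.5354
  C             1.067     -0.5337
  E             1.097    0.001658
  solve Keq expr → x = -0.5337; check Q = 0.001377
Then add 0.02463 M of D.
Step 2:
                    C           D
  I             1.097     0.02629
  C           0.04896    -0.02448
  E             1.146    0.001809
  solve Keq expr → x = -0.02448; check Q = 0.001377
Then change container volume by factor 0.8 (V_new/V_old).
Step 3:
                    C           D
  I             1.433    0.002262
  C         -0.001122  5.6103e-04
  E             1.432    0.002823
  solve Keq expr → x = 5.6103e-04; check Q = 0.001377

Direction: forward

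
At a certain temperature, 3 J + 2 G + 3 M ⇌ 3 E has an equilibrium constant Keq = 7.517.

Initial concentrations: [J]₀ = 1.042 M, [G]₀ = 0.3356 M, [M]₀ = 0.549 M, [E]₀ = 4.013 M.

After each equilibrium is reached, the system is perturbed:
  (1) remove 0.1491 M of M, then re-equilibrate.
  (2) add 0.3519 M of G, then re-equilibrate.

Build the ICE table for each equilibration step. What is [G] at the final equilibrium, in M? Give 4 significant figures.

Q₀ = 3065 vs Keq = 7.517 ⇒ Q>K, reverse
Step 1:
                    J           G           M           E
  Initial       1.042      0.3356       0.549       4.013
  Change       0.6536      0.4357      0.6536     -0.6536
  Equil         1.696      0.7713       1.203       3.359
  solve Keq expr → x = -0.2179; check Q = 7.517
Then remove 0.1491 M of M.
Step 2:
                    J           G           M           E
  Initial       1.696      0.7713       1.053       3.359
  Change       0.0559     0.03727      0.0559     -0.0559
  Equil         1.751      0.8086       1.109       3.304
  solve Keq expr → x = -0.01863; check Q = 7.517
Then add 0.3519 M of G.
Step 3:
                    J           G           M           E
  Initial       1.751        1.16       1.109       3.304
  Change       -0.108    -0.07198      -0.108       0.108
  Equil         1.644       1.089       1.001       3.411
  solve Keq expr → x = 0.03599; check Q = 7.517

[G]_eq = 1.089 M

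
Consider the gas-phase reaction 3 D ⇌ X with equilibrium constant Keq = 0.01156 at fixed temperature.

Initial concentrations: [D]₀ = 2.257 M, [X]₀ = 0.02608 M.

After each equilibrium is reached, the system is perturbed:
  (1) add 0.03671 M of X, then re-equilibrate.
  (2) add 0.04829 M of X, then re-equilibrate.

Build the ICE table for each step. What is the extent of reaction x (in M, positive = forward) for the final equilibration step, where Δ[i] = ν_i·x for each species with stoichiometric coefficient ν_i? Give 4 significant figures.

x = -0.03246 M

Q₀ = 0.002268 vs Keq = 0.01156 ⇒ Q<K, forward
Step 1:
                  D         X
  Initial     2.257   0.02608
  Change    -0.2164   0.07214
  Equil       2.041   0.09822
  solve Keq expr → x = 0.07214; check Q = 0.01156
Then add 0.03671 M of X.
Step 2:
                  D         X
  Initial     2.041    0.1349
  Change    0.07598  -0.02533
  Equil       2.117    0.1096
  solve Keq expr → x = -0.02533; check Q = 0.01156
Then add 0.04829 M of X.
Step 3:
                  D         X
  Initial     2.117    0.1579
  Change    0.09737  -0.03246
  Equil       2.214    0.1254
  solve Keq expr → x = -0.03246; check Q = 0.01156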